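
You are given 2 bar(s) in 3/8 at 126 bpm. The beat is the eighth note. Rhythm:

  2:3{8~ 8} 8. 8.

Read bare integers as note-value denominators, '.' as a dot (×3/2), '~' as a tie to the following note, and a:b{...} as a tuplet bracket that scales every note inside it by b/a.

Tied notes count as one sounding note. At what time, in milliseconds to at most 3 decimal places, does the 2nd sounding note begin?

1. 0.0ms @ 0 + 1428.571ms (3)
2. 1428.571ms @ 3 + 714.286ms (3/2)
3. 2142.857ms @ 9/2 + 714.286ms (3/2)

note 2 onset = 3b = 1428.571ms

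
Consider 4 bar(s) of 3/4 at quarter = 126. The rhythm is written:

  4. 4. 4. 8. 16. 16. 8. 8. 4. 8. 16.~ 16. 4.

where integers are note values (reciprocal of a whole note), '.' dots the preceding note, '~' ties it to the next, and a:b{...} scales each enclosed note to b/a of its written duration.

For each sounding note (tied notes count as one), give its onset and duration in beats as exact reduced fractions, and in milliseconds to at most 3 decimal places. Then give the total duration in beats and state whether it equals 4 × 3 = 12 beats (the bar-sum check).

1) 0.0ms=0b +714.286ms=3/2b
2) 714.286ms=3/2b +714.286ms=3/2b
3) 1428.571ms=3b +714.286ms=3/2b
4) 2142.857ms=9/2b +357.143ms=3/4b
5) 2500.0ms=21/4b +178.571ms=3/8b
6) 2678.571ms=45/8b +178.571ms=3/8b
7) 2857.143ms=6b +357.143ms=3/4b
8) 3214.286ms=27/4b +357.143ms=3/4b
9) 3571.429ms=15/2b +714.286ms=3/2b
10) 4285.714ms=9b +357.143ms=3/4b
11) 4642.857ms=39/4b +357.143ms=3/4b
12) 5000.0ms=21/2b +714.286ms=3/2b
Σ=12b of 12 (126bpm 3/4) — PASS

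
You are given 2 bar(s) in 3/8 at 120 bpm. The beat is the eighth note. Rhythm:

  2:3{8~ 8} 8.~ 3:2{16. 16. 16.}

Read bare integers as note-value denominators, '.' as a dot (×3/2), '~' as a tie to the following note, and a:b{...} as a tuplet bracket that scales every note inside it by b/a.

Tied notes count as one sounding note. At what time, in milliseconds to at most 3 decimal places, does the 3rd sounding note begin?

note 3 onset = 5b = 2500.0ms

1. 0.0ms @ 0 + 1500.0ms (3)
2. 1500.0ms @ 3 + 1000.0ms (2)
3. 2500.0ms @ 5 + 250.0ms (1/2)
4. 2750.0ms @ 11/2 + 250.0ms (1/2)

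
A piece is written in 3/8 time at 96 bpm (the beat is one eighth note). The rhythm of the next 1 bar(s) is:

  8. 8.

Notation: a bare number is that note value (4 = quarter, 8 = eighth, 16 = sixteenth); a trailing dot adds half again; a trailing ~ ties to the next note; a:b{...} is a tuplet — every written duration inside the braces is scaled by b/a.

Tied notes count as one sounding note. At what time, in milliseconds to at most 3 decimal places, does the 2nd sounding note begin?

1. 0.0ms @ 0 + 937.5ms (3/2)
2. 937.5ms @ 3/2 + 937.5ms (3/2)

note 2 onset = 3/2b = 937.5ms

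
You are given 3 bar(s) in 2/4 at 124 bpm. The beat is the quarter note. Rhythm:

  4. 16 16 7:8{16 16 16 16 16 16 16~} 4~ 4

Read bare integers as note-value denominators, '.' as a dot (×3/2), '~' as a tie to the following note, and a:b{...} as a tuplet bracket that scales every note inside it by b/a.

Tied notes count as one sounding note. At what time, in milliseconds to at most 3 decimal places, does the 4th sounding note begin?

note 4 onset = 2b = 967.742ms

1. 0.0ms @ 0 + 725.806ms (3/2)
2. 725.806ms @ 3/2 + 120.968ms (1/4)
3. 846.774ms @ 7/4 + 120.968ms (1/4)
4. 967.742ms @ 2 + 138.249ms (2/7)
5. 1105.991ms @ 16/7 + 138.249ms (2/7)
6. 1244.24ms @ 18/7 + 138.249ms (2/7)
7. 1382.488ms @ 20/7 + 138.249ms (2/7)
8. 1520.737ms @ 22/7 + 138.249ms (2/7)
9. 1658.986ms @ 24/7 + 138.249ms (2/7)
10. 1797.235ms @ 26/7 + 1105.991ms (16/7)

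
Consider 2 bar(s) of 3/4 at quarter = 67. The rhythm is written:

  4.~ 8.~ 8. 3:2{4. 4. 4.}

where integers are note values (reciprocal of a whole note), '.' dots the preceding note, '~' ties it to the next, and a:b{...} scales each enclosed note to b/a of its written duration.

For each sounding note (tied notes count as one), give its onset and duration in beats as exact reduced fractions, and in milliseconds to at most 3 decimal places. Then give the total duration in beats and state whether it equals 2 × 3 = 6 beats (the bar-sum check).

1) 0.0ms=0b +2686.567ms=3b
2) 2686.567ms=3b +895.522ms=1b
3) 3582.09ms=4b +895.522ms=1b
4) 4477.612ms=5b +895.522ms=1b
Σ=6b of 6 (67bpm 3/4) — PASS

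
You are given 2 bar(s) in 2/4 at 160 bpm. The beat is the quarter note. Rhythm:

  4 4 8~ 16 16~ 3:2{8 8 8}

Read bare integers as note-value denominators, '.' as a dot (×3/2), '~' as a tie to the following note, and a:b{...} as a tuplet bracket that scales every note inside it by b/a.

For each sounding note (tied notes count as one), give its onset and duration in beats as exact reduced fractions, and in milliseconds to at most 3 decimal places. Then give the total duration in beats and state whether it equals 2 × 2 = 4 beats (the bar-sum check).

1) 0.0ms=0b +375.0ms=1b
2) 375.0ms=1b +375.0ms=1b
3) 750.0ms=2b +281.25ms=3/4b
4) 1031.25ms=11/4b +218.75ms=7/12b
5) 1250.0ms=10/3b +125.0ms=1/3b
6) 1375.0ms=11/3b +125.0ms=1/3b
Σ=4b of 4 (160bpm 2/4) — PASS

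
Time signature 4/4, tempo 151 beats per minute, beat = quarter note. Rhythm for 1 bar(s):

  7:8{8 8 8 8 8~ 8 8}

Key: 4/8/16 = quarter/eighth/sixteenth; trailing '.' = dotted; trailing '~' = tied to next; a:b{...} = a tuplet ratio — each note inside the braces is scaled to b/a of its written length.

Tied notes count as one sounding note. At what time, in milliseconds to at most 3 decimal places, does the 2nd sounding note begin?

1. 0.0ms @ 0 + 227.058ms (4/7)
2. 227.058ms @ 4/7 + 227.058ms (4/7)
3. 454.115ms @ 8/7 + 227.058ms (4/7)
4. 681.173ms @ 12/7 + 227.058ms (4/7)
5. 908.231ms @ 16/7 + 454.115ms (8/7)
6. 1362.346ms @ 24/7 + 227.058ms (4/7)

note 2 onset = 4/7b = 227.058ms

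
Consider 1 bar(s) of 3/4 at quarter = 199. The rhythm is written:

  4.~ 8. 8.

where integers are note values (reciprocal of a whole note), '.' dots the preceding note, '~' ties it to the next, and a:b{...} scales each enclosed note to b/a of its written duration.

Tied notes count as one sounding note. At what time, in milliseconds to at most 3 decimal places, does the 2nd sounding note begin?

note 2 onset = 9/4b = 678.392ms

1. 0.0ms @ 0 + 678.392ms (9/4)
2. 678.392ms @ 9/4 + 226.131ms (3/4)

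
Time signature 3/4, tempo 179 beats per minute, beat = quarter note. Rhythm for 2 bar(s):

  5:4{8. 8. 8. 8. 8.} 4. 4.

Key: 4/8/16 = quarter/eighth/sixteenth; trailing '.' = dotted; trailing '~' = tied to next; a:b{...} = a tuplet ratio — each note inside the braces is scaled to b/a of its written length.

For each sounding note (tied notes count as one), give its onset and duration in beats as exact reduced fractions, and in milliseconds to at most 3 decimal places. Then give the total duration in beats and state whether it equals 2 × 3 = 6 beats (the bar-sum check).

1) 0.0ms=0b +201.117ms=3/5b
2) 201.117ms=3/5b +201.117ms=3/5b
3) 402.235ms=6/5b +201.117ms=3/5b
4) 603.352ms=9/5b +201.117ms=3/5b
5) 804.469ms=12/5b +201.117ms=3/5b
6) 1005.587ms=3b +502.793ms=3/2b
7) 1508.38ms=9/2b +502.793ms=3/2b
Σ=6b of 6 (179bpm 3/4) — PASS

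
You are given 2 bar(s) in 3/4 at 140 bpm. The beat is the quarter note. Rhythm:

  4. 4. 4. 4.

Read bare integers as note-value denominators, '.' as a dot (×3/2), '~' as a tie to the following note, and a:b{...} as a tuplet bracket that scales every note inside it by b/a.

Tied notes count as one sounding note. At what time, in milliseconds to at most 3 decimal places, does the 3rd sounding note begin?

note 3 onset = 3b = 1285.714ms

1. 0.0ms @ 0 + 642.857ms (3/2)
2. 642.857ms @ 3/2 + 642.857ms (3/2)
3. 1285.714ms @ 3 + 642.857ms (3/2)
4. 1928.571ms @ 9/2 + 642.857ms (3/2)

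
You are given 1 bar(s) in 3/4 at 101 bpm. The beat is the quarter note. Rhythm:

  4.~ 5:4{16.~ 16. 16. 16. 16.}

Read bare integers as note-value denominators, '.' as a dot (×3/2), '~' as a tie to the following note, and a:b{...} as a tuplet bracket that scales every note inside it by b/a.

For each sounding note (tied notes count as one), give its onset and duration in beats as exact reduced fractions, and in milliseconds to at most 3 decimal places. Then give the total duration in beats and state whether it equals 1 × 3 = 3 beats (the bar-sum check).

1) 0.0ms=0b +1247.525ms=21/10b
2) 1247.525ms=21/10b +178.218ms=3/10b
3) 1425.743ms=12/5b +178.218ms=3/10b
4) 1603.96ms=27/10b +178.218ms=3/10b
Σ=3b of 3 (101bpm 3/4) — PASS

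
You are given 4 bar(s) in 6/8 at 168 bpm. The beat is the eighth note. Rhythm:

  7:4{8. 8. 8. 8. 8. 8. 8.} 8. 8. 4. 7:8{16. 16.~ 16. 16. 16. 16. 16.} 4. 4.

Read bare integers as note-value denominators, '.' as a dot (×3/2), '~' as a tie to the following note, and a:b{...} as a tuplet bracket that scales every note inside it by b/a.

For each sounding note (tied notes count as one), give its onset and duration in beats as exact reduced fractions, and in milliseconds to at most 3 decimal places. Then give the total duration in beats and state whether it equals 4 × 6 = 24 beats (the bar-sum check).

1) 0.0ms=0b +306.122ms=6/7b
2) 306.122ms=6/7b +306.122ms=6/7b
3) 612.245ms=12/7b +306.122ms=6/7b
4) 918.367ms=18/7b +306.122ms=6/7b
5) 1224.49ms=24/7b +306.122ms=6/7b
6) 1530.612ms=30/7b +306.122ms=6/7b
7) 1836.735ms=36/7b +306.122ms=6/7b
8) 2142.857ms=6b +535.714ms=3/2b
9) 2678.571ms=15/2b +535.714ms=3/2b
10) 3214.286ms=9b +1071.429ms=3b
11) 4285.714ms=12b +306.122ms=6/7b
12) 4591.837ms=90/7b +612.245ms=12/7b
13) 5204.082ms=102/7b +306.122ms=6/7b
14) 5510.204ms=108/7b +306.122ms=6/7b
15) 5816.327ms=114/7b +306.122ms=6/7b
16) 6122.449ms=120/7b +306.122ms=6/7b
17) 6428.571ms=18b +1071.429ms=3b
18) 7500.0ms=21b +1071.429ms=3b
Σ=24b of 24 (168bpm 6/8) — PASS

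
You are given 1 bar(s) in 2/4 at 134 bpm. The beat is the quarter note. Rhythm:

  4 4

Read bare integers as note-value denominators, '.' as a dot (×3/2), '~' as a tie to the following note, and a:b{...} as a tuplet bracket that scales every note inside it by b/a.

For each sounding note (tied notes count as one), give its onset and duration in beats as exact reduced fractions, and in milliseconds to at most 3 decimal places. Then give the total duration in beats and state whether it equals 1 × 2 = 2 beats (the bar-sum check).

1) 0.0ms=0b +447.761ms=1b
2) 447.761ms=1b +447.761ms=1b
Σ=2b of 2 (134bpm 2/4) — PASS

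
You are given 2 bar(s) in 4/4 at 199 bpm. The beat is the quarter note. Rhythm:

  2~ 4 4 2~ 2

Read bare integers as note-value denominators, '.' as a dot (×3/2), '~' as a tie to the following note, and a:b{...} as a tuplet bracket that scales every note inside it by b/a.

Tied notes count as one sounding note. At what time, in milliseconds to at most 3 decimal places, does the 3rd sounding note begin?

1. 0.0ms @ 0 + 904.523ms (3)
2. 904.523ms @ 3 + 301.508ms (1)
3. 1206.03ms @ 4 + 1206.03ms (4)

note 3 onset = 4b = 1206.03ms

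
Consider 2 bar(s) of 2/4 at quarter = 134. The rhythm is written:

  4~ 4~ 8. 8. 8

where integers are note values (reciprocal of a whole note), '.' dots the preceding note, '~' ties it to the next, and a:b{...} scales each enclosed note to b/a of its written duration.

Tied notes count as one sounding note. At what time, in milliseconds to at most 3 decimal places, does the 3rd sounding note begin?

1. 0.0ms @ 0 + 1231.343ms (11/4)
2. 1231.343ms @ 11/4 + 335.821ms (3/4)
3. 1567.164ms @ 7/2 + 223.881ms (1/2)

note 3 onset = 7/2b = 1567.164ms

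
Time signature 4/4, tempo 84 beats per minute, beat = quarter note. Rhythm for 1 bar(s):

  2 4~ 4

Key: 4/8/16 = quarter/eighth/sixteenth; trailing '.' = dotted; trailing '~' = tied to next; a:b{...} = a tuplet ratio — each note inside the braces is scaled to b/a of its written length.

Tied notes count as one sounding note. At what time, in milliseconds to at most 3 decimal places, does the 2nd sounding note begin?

1. 0.0ms @ 0 + 1428.571ms (2)
2. 1428.571ms @ 2 + 1428.571ms (2)

note 2 onset = 2b = 1428.571ms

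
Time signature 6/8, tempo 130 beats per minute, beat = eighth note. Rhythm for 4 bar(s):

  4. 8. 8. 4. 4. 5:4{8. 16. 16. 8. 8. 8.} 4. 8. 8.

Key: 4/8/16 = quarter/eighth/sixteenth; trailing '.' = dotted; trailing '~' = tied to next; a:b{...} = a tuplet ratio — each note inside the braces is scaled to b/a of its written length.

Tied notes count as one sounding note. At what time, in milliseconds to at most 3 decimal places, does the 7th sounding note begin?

note 7 onset = 66/5b = 6092.308ms

1. 0.0ms @ 0 + 1384.615ms (3)
2. 1384.615ms @ 3 + 692.308ms (3/2)
3. 2076.923ms @ 9/2 + 692.308ms (3/2)
4. 2769.231ms @ 6 + 1384.615ms (3)
5. 4153.846ms @ 9 + 1384.615ms (3)
6. 5538.462ms @ 12 + 553.846ms (6/5)
7. 6092.308ms @ 66/5 + 276.923ms (3/5)
8. 6369.231ms @ 69/5 + 276.923ms (3/5)
9. 6646.154ms @ 72/5 + 553.846ms (6/5)
10. 7200.0ms @ 78/5 + 553.846ms (6/5)
11. 7753.846ms @ 84/5 + 553.846ms (6/5)
12. 8307.692ms @ 18 + 1384.615ms (3)
13. 9692.308ms @ 21 + 692.308ms (3/2)
14. 10384.615ms @ 45/2 + 692.308ms (3/2)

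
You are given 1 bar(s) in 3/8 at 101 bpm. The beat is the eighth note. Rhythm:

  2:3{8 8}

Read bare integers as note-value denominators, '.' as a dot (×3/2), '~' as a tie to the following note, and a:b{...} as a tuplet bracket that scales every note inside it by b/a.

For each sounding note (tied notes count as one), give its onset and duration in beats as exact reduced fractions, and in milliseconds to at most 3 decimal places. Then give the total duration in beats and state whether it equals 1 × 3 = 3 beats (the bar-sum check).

1) 0.0ms=0b +891.089ms=3/2b
2) 891.089ms=3/2b +891.089ms=3/2b
Σ=3b of 3 (101bpm 3/8) — PASS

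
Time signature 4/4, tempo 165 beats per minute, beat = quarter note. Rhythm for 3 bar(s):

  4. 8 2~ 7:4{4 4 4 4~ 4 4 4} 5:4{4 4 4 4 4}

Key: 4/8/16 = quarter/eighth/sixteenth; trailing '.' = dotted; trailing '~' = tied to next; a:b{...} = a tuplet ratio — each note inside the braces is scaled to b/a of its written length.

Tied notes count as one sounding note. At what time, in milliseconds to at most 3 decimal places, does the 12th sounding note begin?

1. 0.0ms @ 0 + 545.455ms (3/2)
2. 545.455ms @ 3/2 + 181.818ms (1/2)
3. 727.273ms @ 2 + 935.065ms (18/7)
4. 1662.338ms @ 32/7 + 207.792ms (4/7)
5. 1870.13ms @ 36/7 + 207.792ms (4/7)
6. 2077.922ms @ 40/7 + 415.584ms (8/7)
7. 2493.506ms @ 48/7 + 207.792ms (4/7)
8. 2701.299ms @ 52/7 + 207.792ms (4/7)
9. 2909.091ms @ 8 + 290.909ms (4/5)
10. 3200.0ms @ 44/5 + 290.909ms (4/5)
11. 3490.909ms @ 48/5 + 290.909ms (4/5)
12. 3781.818ms @ 52/5 + 290.909ms (4/5)
13. 4072.727ms @ 56/5 + 290.909ms (4/5)

note 12 onset = 52/5b = 3781.818ms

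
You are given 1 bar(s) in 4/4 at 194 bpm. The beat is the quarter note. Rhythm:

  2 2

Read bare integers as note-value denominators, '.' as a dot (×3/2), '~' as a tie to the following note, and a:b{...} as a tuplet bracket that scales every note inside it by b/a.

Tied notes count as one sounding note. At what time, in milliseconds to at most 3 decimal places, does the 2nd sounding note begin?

1. 0.0ms @ 0 + 618.557ms (2)
2. 618.557ms @ 2 + 618.557ms (2)

note 2 onset = 2b = 618.557ms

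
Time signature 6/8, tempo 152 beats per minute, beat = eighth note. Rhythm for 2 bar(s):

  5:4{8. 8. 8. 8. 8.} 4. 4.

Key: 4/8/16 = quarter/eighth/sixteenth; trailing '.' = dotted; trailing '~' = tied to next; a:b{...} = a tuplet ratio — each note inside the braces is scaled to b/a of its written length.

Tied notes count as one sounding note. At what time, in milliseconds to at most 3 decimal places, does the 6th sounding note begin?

note 6 onset = 6b = 2368.421ms

1. 0.0ms @ 0 + 473.684ms (6/5)
2. 473.684ms @ 6/5 + 473.684ms (6/5)
3. 947.368ms @ 12/5 + 473.684ms (6/5)
4. 1421.053ms @ 18/5 + 473.684ms (6/5)
5. 1894.737ms @ 24/5 + 473.684ms (6/5)
6. 2368.421ms @ 6 + 1184.211ms (3)
7. 3552.632ms @ 9 + 1184.211ms (3)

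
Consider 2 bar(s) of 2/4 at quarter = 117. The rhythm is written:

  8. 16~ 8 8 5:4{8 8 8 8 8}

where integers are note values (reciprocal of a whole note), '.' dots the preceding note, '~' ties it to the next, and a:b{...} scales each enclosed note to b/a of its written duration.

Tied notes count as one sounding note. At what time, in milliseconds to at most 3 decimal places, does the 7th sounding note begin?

note 7 onset = 16/5b = 1641.026ms

1. 0.0ms @ 0 + 384.615ms (3/4)
2. 384.615ms @ 3/4 + 384.615ms (3/4)
3. 769.231ms @ 3/2 + 256.41ms (1/2)
4. 1025.641ms @ 2 + 205.128ms (2/5)
5. 1230.769ms @ 12/5 + 205.128ms (2/5)
6. 1435.897ms @ 14/5 + 205.128ms (2/5)
7. 1641.026ms @ 16/5 + 205.128ms (2/5)
8. 1846.154ms @ 18/5 + 205.128ms (2/5)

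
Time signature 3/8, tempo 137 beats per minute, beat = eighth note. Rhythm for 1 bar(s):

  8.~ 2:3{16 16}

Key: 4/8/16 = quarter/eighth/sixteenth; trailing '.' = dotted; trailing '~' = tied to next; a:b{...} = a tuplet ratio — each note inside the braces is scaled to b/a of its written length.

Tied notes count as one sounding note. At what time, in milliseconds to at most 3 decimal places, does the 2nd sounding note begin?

1. 0.0ms @ 0 + 985.401ms (9/4)
2. 985.401ms @ 9/4 + 328.467ms (3/4)

note 2 onset = 9/4b = 985.401ms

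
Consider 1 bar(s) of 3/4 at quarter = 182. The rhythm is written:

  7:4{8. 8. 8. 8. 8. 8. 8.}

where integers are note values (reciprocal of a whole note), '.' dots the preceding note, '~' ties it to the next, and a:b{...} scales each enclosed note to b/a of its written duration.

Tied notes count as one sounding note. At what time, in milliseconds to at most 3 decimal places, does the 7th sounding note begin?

note 7 onset = 18/7b = 847.724ms

1. 0.0ms @ 0 + 141.287ms (3/7)
2. 141.287ms @ 3/7 + 141.287ms (3/7)
3. 282.575ms @ 6/7 + 141.287ms (3/7)
4. 423.862ms @ 9/7 + 141.287ms (3/7)
5. 565.149ms @ 12/7 + 141.287ms (3/7)
6. 706.436ms @ 15/7 + 141.287ms (3/7)
7. 847.724ms @ 18/7 + 141.287ms (3/7)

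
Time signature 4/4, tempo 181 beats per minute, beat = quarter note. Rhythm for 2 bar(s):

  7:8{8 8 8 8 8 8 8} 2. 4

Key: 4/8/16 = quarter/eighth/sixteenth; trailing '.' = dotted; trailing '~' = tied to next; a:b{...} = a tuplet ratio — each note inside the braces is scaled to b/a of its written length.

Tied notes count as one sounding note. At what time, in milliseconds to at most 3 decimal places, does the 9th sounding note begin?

1. 0.0ms @ 0 + 189.424ms (4/7)
2. 189.424ms @ 4/7 + 189.424ms (4/7)
3. 378.848ms @ 8/7 + 189.424ms (4/7)
4. 568.272ms @ 12/7 + 189.424ms (4/7)
5. 757.695ms @ 16/7 + 189.424ms (4/7)
6. 947.119ms @ 20/7 + 189.424ms (4/7)
7. 1136.543ms @ 24/7 + 189.424ms (4/7)
8. 1325.967ms @ 4 + 994.475ms (3)
9. 2320.442ms @ 7 + 331.492ms (1)

note 9 onset = 7b = 2320.442ms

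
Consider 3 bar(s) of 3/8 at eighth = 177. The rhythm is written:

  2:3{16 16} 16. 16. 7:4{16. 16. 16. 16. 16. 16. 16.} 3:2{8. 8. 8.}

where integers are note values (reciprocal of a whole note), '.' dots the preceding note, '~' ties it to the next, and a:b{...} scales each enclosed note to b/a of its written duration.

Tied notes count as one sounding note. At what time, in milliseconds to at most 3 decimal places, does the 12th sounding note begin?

note 12 onset = 6b = 2033.898ms

1. 0.0ms @ 0 + 254.237ms (3/4)
2. 254.237ms @ 3/4 + 254.237ms (3/4)
3. 508.475ms @ 3/2 + 254.237ms (3/4)
4. 762.712ms @ 9/4 + 254.237ms (3/4)
5. 1016.949ms @ 3 + 145.278ms (3/7)
6. 1162.228ms @ 24/7 + 145.278ms (3/7)
7. 1307.506ms @ 27/7 + 145.278ms (3/7)
8. 1452.785ms @ 30/7 + 145.278ms (3/7)
9. 1598.063ms @ 33/7 + 145.278ms (3/7)
10. 1743.341ms @ 36/7 + 145.278ms (3/7)
11. 1888.62ms @ 39/7 + 145.278ms (3/7)
12. 2033.898ms @ 6 + 338.983ms (1)
13. 2372.881ms @ 7 + 338.983ms (1)
14. 2711.864ms @ 8 + 338.983ms (1)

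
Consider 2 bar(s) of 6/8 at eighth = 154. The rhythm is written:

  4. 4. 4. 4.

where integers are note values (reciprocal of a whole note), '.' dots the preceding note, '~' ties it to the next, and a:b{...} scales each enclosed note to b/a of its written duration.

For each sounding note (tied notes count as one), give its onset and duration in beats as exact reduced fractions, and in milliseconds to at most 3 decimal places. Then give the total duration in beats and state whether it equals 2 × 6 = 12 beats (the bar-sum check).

1) 0.0ms=0b +1168.831ms=3b
2) 1168.831ms=3b +1168.831ms=3b
3) 2337.662ms=6b +1168.831ms=3b
4) 3506.494ms=9b +1168.831ms=3b
Σ=12b of 12 (154bpm 6/8) — PASS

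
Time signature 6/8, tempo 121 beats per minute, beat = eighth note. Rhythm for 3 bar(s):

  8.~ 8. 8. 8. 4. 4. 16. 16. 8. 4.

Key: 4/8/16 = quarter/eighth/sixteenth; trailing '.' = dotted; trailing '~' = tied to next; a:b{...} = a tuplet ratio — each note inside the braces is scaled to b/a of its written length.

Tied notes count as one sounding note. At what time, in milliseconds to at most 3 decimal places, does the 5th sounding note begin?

1. 0.0ms @ 0 + 1487.603ms (3)
2. 1487.603ms @ 3 + 743.802ms (3/2)
3. 2231.405ms @ 9/2 + 743.802ms (3/2)
4. 2975.207ms @ 6 + 1487.603ms (3)
5. 4462.81ms @ 9 + 1487.603ms (3)
6. 5950.413ms @ 12 + 371.901ms (3/4)
7. 6322.314ms @ 51/4 + 371.901ms (3/4)
8. 6694.215ms @ 27/2 + 743.802ms (3/2)
9. 7438.017ms @ 15 + 1487.603ms (3)

note 5 onset = 9b = 4462.81ms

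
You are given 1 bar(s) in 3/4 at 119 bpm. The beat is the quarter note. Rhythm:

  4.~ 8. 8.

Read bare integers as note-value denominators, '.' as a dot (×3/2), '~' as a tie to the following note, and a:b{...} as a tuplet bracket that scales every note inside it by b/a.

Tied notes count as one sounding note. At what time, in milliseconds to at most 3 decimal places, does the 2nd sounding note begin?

note 2 onset = 9/4b = 1134.454ms

1. 0.0ms @ 0 + 1134.454ms (9/4)
2. 1134.454ms @ 9/4 + 378.151ms (3/4)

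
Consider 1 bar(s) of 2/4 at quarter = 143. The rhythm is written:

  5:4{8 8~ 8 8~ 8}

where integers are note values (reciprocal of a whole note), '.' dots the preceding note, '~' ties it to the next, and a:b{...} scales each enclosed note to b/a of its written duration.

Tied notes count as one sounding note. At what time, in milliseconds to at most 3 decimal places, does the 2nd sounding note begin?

note 2 onset = 2/5b = 167.832ms

1. 0.0ms @ 0 + 167.832ms (2/5)
2. 167.832ms @ 2/5 + 335.664ms (4/5)
3. 503.497ms @ 6/5 + 335.664ms (4/5)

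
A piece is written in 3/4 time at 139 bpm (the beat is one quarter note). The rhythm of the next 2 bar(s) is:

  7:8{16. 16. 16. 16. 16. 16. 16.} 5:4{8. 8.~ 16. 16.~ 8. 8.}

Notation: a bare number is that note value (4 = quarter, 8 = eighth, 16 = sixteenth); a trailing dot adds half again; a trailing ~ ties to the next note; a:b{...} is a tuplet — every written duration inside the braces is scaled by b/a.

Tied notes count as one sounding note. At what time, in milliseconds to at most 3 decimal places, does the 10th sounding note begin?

note 10 onset = 9/2b = 1942.446ms

1. 0.0ms @ 0 + 184.995ms (3/7)
2. 184.995ms @ 3/7 + 184.995ms (3/7)
3. 369.99ms @ 6/7 + 184.995ms (3/7)
4. 554.985ms @ 9/7 + 184.995ms (3/7)
5. 739.979ms @ 12/7 + 184.995ms (3/7)
6. 924.974ms @ 15/7 + 184.995ms (3/7)
7. 1109.969ms @ 18/7 + 184.995ms (3/7)
8. 1294.964ms @ 3 + 258.993ms (3/5)
9. 1553.957ms @ 18/5 + 388.489ms (9/10)
10. 1942.446ms @ 9/2 + 388.489ms (9/10)
11. 2330.935ms @ 27/5 + 258.993ms (3/5)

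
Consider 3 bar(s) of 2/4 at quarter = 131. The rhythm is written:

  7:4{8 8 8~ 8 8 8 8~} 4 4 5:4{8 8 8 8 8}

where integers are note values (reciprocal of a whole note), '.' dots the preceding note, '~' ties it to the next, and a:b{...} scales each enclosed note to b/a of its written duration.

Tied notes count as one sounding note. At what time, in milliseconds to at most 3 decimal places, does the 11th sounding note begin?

1. 0.0ms @ 0 + 130.862ms (2/7)
2. 130.862ms @ 2/7 + 130.862ms (2/7)
3. 261.723ms @ 4/7 + 261.723ms (4/7)
4. 523.446ms @ 8/7 + 130.862ms (2/7)
5. 654.308ms @ 10/7 + 130.862ms (2/7)
6. 785.169ms @ 12/7 + 588.877ms (9/7)
7. 1374.046ms @ 3 + 458.015ms (1)
8. 1832.061ms @ 4 + 183.206ms (2/5)
9. 2015.267ms @ 22/5 + 183.206ms (2/5)
10. 2198.473ms @ 24/5 + 183.206ms (2/5)
11. 2381.679ms @ 26/5 + 183.206ms (2/5)
12. 2564.885ms @ 28/5 + 183.206ms (2/5)

note 11 onset = 26/5b = 2381.679ms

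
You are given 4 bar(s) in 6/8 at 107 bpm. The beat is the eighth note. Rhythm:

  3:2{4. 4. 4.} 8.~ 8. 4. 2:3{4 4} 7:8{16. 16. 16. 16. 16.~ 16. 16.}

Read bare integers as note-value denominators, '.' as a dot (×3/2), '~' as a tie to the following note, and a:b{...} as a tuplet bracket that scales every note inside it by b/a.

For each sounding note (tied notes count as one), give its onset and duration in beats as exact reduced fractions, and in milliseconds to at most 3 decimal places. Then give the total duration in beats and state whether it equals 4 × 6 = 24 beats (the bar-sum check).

1) 0.0ms=0b +1121.495ms=2b
2) 1121.495ms=2b +1121.495ms=2b
3) 2242.991ms=4b +1121.495ms=2b
4) 3364.486ms=6b +1682.243ms=3b
5) 5046.729ms=9b +1682.243ms=3b
6) 6728.972ms=12b +1682.243ms=3b
7) 8411.215ms=15b +1682.243ms=3b
8) 10093.458ms=18b +480.641ms=6/7b
9) 10574.099ms=132/7b +480.641ms=6/7b
10) 11054.74ms=138/7b +480.641ms=6/7b
11) 11535.381ms=144/7b +480.641ms=6/7b
12) 12016.021ms=150/7b +961.282ms=12/7b
13) 12977.303ms=162/7b +480.641ms=6/7b
Σ=24b of 24 (107bpm 6/8) — PASS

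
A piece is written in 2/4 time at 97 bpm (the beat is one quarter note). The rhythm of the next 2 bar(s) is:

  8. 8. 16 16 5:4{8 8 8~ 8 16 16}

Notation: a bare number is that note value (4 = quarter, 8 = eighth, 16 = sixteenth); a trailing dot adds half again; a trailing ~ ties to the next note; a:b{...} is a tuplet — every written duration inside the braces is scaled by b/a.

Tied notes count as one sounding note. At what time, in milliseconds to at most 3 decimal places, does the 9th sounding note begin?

note 9 onset = 19/5b = 2350.515ms

1. 0.0ms @ 0 + 463.918ms (3/4)
2. 463.918ms @ 3/4 + 463.918ms (3/4)
3. 927.835ms @ 3/2 + 154.639ms (1/4)
4. 1082.474ms @ 7/4 + 154.639ms (1/4)
5. 1237.113ms @ 2 + 247.423ms (2/5)
6. 1484.536ms @ 12/5 + 247.423ms (2/5)
7. 1731.959ms @ 14/5 + 494.845ms (4/5)
8. 2226.804ms @ 18/5 + 123.711ms (1/5)
9. 2350.515ms @ 19/5 + 123.711ms (1/5)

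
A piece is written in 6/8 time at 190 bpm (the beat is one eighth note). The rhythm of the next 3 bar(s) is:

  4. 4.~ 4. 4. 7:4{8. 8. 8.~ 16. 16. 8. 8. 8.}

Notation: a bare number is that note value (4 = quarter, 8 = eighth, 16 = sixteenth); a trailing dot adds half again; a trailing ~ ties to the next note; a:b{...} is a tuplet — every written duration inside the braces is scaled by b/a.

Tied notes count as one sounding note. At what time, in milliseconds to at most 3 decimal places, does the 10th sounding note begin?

1. 0.0ms @ 0 + 947.368ms (3)
2. 947.368ms @ 3 + 1894.737ms (6)
3. 2842.105ms @ 9 + 947.368ms (3)
4. 3789.474ms @ 12 + 270.677ms (6/7)
5. 4060.15ms @ 90/7 + 270.677ms (6/7)
6. 4330.827ms @ 96/7 + 406.015ms (9/7)
7. 4736.842ms @ 15 + 135.338ms (3/7)
8. 4872.18ms @ 108/7 + 270.677ms (6/7)
9. 5142.857ms @ 114/7 + 270.677ms (6/7)
10. 5413.534ms @ 120/7 + 270.677ms (6/7)

note 10 onset = 120/7b = 5413.534ms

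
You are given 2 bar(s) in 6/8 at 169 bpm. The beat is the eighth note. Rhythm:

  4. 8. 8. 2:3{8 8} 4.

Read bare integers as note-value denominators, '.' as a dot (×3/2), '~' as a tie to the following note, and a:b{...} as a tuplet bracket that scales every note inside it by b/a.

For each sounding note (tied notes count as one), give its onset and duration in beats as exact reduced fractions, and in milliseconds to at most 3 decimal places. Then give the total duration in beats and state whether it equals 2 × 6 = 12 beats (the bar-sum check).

1) 0.0ms=0b +1065.089ms=3b
2) 1065.089ms=3b +532.544ms=3/2b
3) 1597.633ms=9/2b +532.544ms=3/2b
4) 2130.178ms=6b +532.544ms=3/2b
5) 2662.722ms=15/2b +532.544ms=3/2b
6) 3195.266ms=9b +1065.089ms=3b
Σ=12b of 12 (169bpm 6/8) — PASS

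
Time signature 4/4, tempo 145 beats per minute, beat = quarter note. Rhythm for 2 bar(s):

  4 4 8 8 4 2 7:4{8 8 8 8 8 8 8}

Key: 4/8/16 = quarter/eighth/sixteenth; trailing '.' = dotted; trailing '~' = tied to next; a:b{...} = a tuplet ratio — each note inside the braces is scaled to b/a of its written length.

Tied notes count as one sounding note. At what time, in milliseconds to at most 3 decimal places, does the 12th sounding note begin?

1. 0.0ms @ 0 + 413.793ms (1)
2. 413.793ms @ 1 + 413.793ms (1)
3. 827.586ms @ 2 + 206.897ms (1/2)
4. 1034.483ms @ 5/2 + 206.897ms (1/2)
5. 1241.379ms @ 3 + 413.793ms (1)
6. 1655.172ms @ 4 + 827.586ms (2)
7. 2482.759ms @ 6 + 118.227ms (2/7)
8. 2600.985ms @ 44/7 + 118.227ms (2/7)
9. 2719.212ms @ 46/7 + 118.227ms (2/7)
10. 2837.438ms @ 48/7 + 118.227ms (2/7)
11. 2955.665ms @ 50/7 + 118.227ms (2/7)
12. 3073.892ms @ 52/7 + 118.227ms (2/7)
13. 3192.118ms @ 54/7 + 118.227ms (2/7)

note 12 onset = 52/7b = 3073.892ms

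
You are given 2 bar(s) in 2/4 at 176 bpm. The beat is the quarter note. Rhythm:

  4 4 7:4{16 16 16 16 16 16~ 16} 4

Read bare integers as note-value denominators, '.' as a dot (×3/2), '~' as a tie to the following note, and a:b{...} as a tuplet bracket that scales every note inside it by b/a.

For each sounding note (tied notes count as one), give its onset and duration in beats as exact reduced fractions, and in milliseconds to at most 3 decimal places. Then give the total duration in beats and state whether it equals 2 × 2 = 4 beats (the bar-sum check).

1) 0.0ms=0b +340.909ms=1b
2) 340.909ms=1b +340.909ms=1b
3) 681.818ms=2b +48.701ms=1/7b
4) 730.519ms=15/7b +48.701ms=1/7b
5) 779.221ms=16/7b +48.701ms=1/7b
6) 827.922ms=17/7b +48.701ms=1/7b
7) 876.623ms=18/7b +48.701ms=1/7b
8) 925.325ms=19/7b +97.403ms=2/7b
9) 1022.727ms=3b +340.909ms=1b
Σ=4b of 4 (176bpm 2/4) — PASS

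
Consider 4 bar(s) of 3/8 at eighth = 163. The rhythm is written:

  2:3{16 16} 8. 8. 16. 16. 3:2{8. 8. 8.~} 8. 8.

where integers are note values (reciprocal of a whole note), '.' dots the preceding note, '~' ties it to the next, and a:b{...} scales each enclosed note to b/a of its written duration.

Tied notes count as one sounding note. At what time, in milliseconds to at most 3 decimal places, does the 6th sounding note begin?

note 6 onset = 21/4b = 1932.515ms

1. 0.0ms @ 0 + 276.074ms (3/4)
2. 276.074ms @ 3/4 + 276.074ms (3/4)
3. 552.147ms @ 3/2 + 552.147ms (3/2)
4. 1104.294ms @ 3 + 552.147ms (3/2)
5. 1656.442ms @ 9/2 + 276.074ms (3/4)
6. 1932.515ms @ 21/4 + 276.074ms (3/4)
7. 2208.589ms @ 6 + 368.098ms (1)
8. 2576.687ms @ 7 + 368.098ms (1)
9. 2944.785ms @ 8 + 920.245ms (5/2)
10. 3865.031ms @ 21/2 + 552.147ms (3/2)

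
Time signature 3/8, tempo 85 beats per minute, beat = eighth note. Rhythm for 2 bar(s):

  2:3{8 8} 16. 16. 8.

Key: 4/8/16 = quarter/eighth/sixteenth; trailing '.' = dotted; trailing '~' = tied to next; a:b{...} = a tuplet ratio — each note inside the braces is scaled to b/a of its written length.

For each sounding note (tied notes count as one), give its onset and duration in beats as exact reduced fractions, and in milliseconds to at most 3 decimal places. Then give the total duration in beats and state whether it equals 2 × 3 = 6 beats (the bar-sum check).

1) 0.0ms=0b +1058.824ms=3/2b
2) 1058.824ms=3/2b +1058.824ms=3/2b
3) 2117.647ms=3b +529.412ms=3/4b
4) 2647.059ms=15/4b +529.412ms=3/4b
5) 3176.471ms=9/2b +1058.824ms=3/2b
Σ=6b of 6 (85bpm 3/8) — PASS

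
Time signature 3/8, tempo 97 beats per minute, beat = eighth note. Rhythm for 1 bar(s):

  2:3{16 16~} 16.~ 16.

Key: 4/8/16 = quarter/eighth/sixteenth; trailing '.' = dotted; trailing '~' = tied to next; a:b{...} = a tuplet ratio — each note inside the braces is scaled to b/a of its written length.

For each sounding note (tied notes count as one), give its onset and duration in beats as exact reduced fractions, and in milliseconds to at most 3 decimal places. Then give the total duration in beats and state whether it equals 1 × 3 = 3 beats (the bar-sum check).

1) 0.0ms=0b +463.918ms=3/4b
2) 463.918ms=3/4b +1391.753ms=9/4b
Σ=3b of 3 (97bpm 3/8) — PASS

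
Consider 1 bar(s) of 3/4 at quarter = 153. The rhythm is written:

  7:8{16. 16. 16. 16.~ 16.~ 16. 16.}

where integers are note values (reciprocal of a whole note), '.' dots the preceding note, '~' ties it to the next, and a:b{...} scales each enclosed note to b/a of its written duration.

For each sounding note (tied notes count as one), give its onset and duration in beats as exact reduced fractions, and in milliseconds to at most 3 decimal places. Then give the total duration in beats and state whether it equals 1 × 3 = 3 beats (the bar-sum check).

1) 0.0ms=0b +168.067ms=3/7b
2) 168.067ms=3/7b +168.067ms=3/7b
3) 336.134ms=6/7b +168.067ms=3/7b
4) 504.202ms=9/7b +504.202ms=9/7b
5) 1008.403ms=18/7b +168.067ms=3/7b
Σ=3b of 3 (153bpm 3/4) — PASS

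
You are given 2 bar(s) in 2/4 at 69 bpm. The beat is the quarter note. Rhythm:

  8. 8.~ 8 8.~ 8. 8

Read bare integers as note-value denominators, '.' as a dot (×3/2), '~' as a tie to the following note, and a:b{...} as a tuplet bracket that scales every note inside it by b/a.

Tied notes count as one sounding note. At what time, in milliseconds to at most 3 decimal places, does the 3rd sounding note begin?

1. 0.0ms @ 0 + 652.174ms (3/4)
2. 652.174ms @ 3/4 + 1086.957ms (5/4)
3. 1739.13ms @ 2 + 1304.348ms (3/2)
4. 3043.478ms @ 7/2 + 434.783ms (1/2)

note 3 onset = 2b = 1739.13ms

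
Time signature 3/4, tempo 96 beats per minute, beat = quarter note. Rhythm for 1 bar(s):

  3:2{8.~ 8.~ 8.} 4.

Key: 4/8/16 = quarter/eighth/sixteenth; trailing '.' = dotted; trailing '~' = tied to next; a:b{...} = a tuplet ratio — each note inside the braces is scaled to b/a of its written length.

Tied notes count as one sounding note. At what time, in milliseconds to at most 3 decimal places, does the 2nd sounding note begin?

note 2 onset = 3/2b = 937.5ms

1. 0.0ms @ 0 + 937.5ms (3/2)
2. 937.5ms @ 3/2 + 937.5ms (3/2)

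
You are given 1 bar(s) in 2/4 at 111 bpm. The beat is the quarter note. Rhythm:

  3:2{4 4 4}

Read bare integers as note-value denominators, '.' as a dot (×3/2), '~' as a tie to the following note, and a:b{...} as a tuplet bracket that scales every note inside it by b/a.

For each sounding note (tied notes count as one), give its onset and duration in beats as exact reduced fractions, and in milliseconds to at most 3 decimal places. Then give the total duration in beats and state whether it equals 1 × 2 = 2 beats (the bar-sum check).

1) 0.0ms=0b +360.36ms=2/3b
2) 360.36ms=2/3b +360.36ms=2/3b
3) 720.721ms=4/3b +360.36ms=2/3b
Σ=2b of 2 (111bpm 2/4) — PASS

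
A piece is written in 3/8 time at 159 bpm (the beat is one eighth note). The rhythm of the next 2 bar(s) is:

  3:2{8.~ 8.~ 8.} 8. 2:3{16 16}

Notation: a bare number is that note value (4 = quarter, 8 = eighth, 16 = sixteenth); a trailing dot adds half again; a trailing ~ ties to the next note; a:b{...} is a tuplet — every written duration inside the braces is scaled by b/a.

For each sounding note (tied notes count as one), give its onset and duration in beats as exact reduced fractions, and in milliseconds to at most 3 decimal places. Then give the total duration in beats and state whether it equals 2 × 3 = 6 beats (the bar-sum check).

1) 0.0ms=0b +1132.075ms=3b
2) 1132.075ms=3b +566.038ms=3/2b
3) 1698.113ms=9/2b +283.019ms=3/4b
4) 1981.132ms=21/4b +283.019ms=3/4b
Σ=6b of 6 (159bpm 3/8) — PASS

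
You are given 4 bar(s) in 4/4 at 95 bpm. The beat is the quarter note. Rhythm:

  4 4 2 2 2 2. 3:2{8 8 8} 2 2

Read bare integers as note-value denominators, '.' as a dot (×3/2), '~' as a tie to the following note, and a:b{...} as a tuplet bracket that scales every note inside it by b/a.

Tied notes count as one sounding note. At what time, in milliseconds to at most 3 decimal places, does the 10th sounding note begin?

note 10 onset = 12b = 7578.947ms

1. 0.0ms @ 0 + 631.579ms (1)
2. 631.579ms @ 1 + 631.579ms (1)
3. 1263.158ms @ 2 + 1263.158ms (2)
4. 2526.316ms @ 4 + 1263.158ms (2)
5. 3789.474ms @ 6 + 1263.158ms (2)
6. 5052.632ms @ 8 + 1894.737ms (3)
7. 6947.368ms @ 11 + 210.526ms (1/3)
8. 7157.895ms @ 34/3 + 210.526ms (1/3)
9. 7368.421ms @ 35/3 + 210.526ms (1/3)
10. 7578.947ms @ 12 + 1263.158ms (2)
11. 8842.105ms @ 14 + 1263.158ms (2)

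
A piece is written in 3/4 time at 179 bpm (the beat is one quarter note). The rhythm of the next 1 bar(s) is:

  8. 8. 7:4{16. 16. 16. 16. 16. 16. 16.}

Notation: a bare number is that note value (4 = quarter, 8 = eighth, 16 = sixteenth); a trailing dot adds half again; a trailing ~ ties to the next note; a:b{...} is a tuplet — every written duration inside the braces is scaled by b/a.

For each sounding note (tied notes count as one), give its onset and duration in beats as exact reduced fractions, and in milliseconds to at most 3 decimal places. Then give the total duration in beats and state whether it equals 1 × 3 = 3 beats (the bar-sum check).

1) 0.0ms=0b +251.397ms=3/4b
2) 251.397ms=3/4b +251.397ms=3/4b
3) 502.793ms=3/2b +71.828ms=3/14b
4) 574.621ms=12/7b +71.828ms=3/14b
5) 646.449ms=27/14b +71.828ms=3/14b
6) 718.276ms=15/7b +71.828ms=3/14b
7) 790.104ms=33/14b +71.828ms=3/14b
8) 861.931ms=18/7b +71.828ms=3/14b
9) 933.759ms=39/14b +71.828ms=3/14b
Σ=3b of 3 (179bpm 3/4) — PASS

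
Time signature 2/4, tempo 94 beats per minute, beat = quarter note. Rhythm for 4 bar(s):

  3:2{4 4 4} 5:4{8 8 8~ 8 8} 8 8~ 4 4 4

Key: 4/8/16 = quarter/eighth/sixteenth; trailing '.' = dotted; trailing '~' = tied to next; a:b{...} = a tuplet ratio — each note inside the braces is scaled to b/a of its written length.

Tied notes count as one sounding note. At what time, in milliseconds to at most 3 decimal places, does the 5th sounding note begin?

1. 0.0ms @ 0 + 425.532ms (2/3)
2. 425.532ms @ 2/3 + 425.532ms (2/3)
3. 851.064ms @ 4/3 + 425.532ms (2/3)
4. 1276.596ms @ 2 + 255.319ms (2/5)
5. 1531.915ms @ 12/5 + 255.319ms (2/5)
6. 1787.234ms @ 14/5 + 510.638ms (4/5)
7. 2297.872ms @ 18/5 + 255.319ms (2/5)
8. 2553.191ms @ 4 + 319.149ms (1/2)
9. 2872.34ms @ 9/2 + 957.447ms (3/2)
10. 3829.787ms @ 6 + 638.298ms (1)
11. 4468.085ms @ 7 + 638.298ms (1)

note 5 onset = 12/5b = 1531.915ms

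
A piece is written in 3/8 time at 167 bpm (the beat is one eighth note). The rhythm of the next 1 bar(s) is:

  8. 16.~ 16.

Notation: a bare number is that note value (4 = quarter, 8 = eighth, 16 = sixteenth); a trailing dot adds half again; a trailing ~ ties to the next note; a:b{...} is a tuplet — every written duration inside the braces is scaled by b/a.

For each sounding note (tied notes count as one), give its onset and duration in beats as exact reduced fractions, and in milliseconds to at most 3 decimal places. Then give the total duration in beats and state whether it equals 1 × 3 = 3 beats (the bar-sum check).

1) 0.0ms=0b +538.922ms=3/2b
2) 538.922ms=3/2b +538.922ms=3/2b
Σ=3b of 3 (167bpm 3/8) — PASS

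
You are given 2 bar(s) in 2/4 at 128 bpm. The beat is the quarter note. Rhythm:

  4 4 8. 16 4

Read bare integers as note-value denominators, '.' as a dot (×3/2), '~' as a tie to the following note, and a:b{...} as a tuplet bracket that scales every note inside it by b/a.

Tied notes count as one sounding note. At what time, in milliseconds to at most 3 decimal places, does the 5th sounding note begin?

1. 0.0ms @ 0 + 468.75ms (1)
2. 468.75ms @ 1 + 468.75ms (1)
3. 937.5ms @ 2 + 351.562ms (3/4)
4. 1289.062ms @ 11/4 + 117.188ms (1/4)
5. 1406.25ms @ 3 + 468.75ms (1)

note 5 onset = 3b = 1406.25ms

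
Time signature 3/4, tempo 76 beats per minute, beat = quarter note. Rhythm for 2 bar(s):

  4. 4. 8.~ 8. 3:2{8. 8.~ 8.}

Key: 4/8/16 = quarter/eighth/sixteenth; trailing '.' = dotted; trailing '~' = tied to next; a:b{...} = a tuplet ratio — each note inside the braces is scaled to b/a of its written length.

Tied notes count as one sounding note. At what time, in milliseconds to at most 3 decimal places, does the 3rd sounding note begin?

1. 0.0ms @ 0 + 1184.211ms (3/2)
2. 1184.211ms @ 3/2 + 1184.211ms (3/2)
3. 2368.421ms @ 3 + 1184.211ms (3/2)
4. 3552.632ms @ 9/2 + 394.737ms (1/2)
5. 3947.368ms @ 5 + 789.474ms (1)

note 3 onset = 3b = 2368.421ms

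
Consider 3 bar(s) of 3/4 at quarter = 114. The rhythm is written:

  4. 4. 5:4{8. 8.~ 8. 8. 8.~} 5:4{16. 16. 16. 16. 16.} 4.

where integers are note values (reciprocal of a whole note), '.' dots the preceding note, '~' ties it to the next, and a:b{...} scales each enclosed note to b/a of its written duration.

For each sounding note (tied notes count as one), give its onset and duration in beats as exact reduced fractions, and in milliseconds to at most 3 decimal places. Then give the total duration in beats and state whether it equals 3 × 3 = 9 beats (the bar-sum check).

1) 0.0ms=0b +789.474ms=3/2b
2) 789.474ms=3/2b +789.474ms=3/2b
3) 1578.947ms=3b +315.789ms=3/5b
4) 1894.737ms=18/5b +631.579ms=6/5b
5) 2526.316ms=24/5b +315.789ms=3/5b
6) 2842.105ms=27/5b +473.684ms=9/10b
7) 3315.789ms=63/10b +157.895ms=3/10b
8) 3473.684ms=33/5b +157.895ms=3/10b
9) 3631.579ms=69/10b +157.895ms=3/10b
10) 3789.474ms=36/5b +157.895ms=3/10b
11) 3947.368ms=15/2b +789.474ms=3/2b
Σ=9b of 9 (114bpm 3/4) — PASS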